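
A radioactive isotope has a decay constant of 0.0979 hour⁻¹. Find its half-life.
t½ = ln(2)/λ = 7.08 hours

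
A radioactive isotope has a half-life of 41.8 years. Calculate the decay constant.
λ = ln(2)/t½ = 0.01658 year⁻¹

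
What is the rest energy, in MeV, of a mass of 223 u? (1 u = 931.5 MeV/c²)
E = mc² = 2.077e5 MeV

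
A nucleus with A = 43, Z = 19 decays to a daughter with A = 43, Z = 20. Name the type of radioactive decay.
ΔA = 0, ΔZ = +1 ⇒ beta-minus decay (β⁻)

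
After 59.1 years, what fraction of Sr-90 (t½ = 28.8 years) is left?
N/N₀ = (1/2)^(t/t½) = 0.2411 = 24.1%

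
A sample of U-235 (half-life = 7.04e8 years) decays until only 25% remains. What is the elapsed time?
t = t½ × log₂(N₀/N) = 1.408e9 years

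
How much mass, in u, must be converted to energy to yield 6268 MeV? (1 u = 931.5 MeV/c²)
m = E/c² = 6.729 u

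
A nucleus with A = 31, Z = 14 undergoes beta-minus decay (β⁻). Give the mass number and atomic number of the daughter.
Daughter: A = 31, Z = 15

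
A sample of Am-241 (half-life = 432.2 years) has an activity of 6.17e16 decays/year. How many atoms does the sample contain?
N = A/λ = 3.847e19 atoms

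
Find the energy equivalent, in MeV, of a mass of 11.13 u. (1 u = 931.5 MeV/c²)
E = mc² = 10370 MeV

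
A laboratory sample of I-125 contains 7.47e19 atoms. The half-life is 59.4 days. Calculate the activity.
A = λN = 8.717e17 decays/day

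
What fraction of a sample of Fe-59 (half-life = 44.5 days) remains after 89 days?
N/N₀ = (1/2)^(t/t½) = 0.25 = 25%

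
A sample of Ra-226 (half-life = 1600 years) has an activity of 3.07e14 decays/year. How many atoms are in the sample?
N = A/λ = 7.087e17 atoms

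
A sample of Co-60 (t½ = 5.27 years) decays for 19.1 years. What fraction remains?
N/N₀ = (1/2)^(t/t½) = 0.08109 = 8.11%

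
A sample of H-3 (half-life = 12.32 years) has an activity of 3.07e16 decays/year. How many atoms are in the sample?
N = A/λ = 5.457e17 atoms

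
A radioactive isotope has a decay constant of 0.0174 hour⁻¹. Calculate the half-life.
t½ = ln(2)/λ = 39.84 hours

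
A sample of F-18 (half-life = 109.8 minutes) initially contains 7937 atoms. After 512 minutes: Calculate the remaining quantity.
N = N₀(1/2)^(t/t½) = 313.3 atoms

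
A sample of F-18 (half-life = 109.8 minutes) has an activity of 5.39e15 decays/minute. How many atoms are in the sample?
N = A/λ = 8.538e17 atoms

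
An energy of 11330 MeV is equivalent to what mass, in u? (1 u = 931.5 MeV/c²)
m = E/c² = 12.16 u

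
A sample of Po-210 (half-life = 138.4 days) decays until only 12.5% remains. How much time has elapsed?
t = t½ × log₂(N₀/N) = 415.2 days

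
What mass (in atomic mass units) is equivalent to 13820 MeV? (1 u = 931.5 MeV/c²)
m = E/c² = 14.84 u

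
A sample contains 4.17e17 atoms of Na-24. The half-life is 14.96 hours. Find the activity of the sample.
A = λN = 1.932e16 decays/hour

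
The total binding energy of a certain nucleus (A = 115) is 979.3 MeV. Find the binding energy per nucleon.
B.E./A = 979.3/115 = 8.516 MeV/nucleon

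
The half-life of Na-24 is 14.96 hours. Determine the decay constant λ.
λ = ln(2)/t½ = 0.04633 hour⁻¹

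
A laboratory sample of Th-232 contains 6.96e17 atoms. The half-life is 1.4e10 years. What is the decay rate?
A = λN = 3.446e7 decays/year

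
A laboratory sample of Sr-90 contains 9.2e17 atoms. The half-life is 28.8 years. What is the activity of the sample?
A = λN = 2.214e16 decays/year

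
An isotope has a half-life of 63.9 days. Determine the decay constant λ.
λ = ln(2)/t½ = 0.01085 day⁻¹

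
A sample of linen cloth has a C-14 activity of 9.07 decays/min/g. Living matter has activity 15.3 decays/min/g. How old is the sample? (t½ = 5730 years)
Age = t½ × log₂(A₀/A) = 4322 years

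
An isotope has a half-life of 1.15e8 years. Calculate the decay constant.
λ = ln(2)/t½ = 6.027e-9 year⁻¹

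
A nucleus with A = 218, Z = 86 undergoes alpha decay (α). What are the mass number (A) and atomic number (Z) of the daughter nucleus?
Daughter: A = 214, Z = 84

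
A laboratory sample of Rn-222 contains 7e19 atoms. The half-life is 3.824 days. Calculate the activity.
A = λN = 1.269e19 decays/day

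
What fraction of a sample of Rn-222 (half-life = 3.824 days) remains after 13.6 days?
N/N₀ = (1/2)^(t/t½) = 0.08499 = 8.5%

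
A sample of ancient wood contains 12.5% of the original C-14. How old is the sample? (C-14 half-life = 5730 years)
Age = t½ × log₂(1/ratio) = 17190 years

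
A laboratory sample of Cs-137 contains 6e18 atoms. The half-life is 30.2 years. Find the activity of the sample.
A = λN = 1.377e17 decays/year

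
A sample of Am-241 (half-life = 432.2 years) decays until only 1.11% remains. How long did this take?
t = t½ × log₂(N₀/N) = 2806 years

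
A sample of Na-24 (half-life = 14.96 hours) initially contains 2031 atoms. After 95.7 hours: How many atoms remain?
N = N₀(1/2)^(t/t½) = 24.1 atoms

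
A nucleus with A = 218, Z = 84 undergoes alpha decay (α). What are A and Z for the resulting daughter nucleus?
Daughter: A = 214, Z = 82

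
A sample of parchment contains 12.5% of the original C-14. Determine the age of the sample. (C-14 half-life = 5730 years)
Age = t½ × log₂(1/ratio) = 17190 years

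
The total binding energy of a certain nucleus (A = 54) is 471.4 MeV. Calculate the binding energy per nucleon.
B.E./A = 471.4/54 = 8.73 MeV/nucleon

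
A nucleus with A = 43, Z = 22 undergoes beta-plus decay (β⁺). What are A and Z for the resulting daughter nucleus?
Daughter: A = 43, Z = 21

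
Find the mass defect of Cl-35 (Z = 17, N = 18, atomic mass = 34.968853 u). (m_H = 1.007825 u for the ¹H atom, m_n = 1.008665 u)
Δm = Z·m_H + N·m_n − M = 0.3201 u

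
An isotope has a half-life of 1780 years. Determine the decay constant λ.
λ = ln(2)/t½ = 3.894e-4 year⁻¹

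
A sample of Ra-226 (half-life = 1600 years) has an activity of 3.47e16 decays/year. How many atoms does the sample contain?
N = A/λ = 8.01e19 atoms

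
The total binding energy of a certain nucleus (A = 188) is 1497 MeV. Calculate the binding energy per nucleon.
B.E./A = 1497/188 = 7.963 MeV/nucleon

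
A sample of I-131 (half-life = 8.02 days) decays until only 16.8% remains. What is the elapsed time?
t = t½ × log₂(N₀/N) = 20.64 days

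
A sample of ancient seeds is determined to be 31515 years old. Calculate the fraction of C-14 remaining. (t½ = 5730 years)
N/N₀ = (1/2)^(t/t½) = 0.0221 = 2.21%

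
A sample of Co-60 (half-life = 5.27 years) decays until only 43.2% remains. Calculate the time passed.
t = t½ × log₂(N₀/N) = 6.381 years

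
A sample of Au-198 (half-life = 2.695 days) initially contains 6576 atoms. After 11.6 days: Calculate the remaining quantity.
N = N₀(1/2)^(t/t½) = 332.8 atoms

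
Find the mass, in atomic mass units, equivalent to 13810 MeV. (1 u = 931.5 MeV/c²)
m = E/c² = 14.83 u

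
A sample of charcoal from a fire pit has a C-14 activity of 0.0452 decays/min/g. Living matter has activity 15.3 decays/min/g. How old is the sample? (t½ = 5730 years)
Age = t½ × log₂(A₀/A) = 48150 years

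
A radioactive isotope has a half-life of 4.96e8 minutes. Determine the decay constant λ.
λ = ln(2)/t½ = 1.397e-9 minute⁻¹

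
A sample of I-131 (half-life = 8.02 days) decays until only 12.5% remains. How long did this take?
t = t½ × log₂(N₀/N) = 24.06 days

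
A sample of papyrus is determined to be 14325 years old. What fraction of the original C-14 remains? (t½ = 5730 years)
N/N₀ = (1/2)^(t/t½) = 0.1768 = 17.7%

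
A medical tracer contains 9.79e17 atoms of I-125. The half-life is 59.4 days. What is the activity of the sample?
A = λN = 1.142e16 decays/day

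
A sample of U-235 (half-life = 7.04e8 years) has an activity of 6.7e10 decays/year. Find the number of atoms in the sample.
N = A/λ = 6.805e19 atoms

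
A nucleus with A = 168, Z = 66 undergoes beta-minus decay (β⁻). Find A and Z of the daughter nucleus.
Daughter: A = 168, Z = 67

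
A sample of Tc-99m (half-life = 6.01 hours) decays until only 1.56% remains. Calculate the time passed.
t = t½ × log₂(N₀/N) = 36.07 hours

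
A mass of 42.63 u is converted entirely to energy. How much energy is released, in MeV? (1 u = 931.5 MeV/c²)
E = mc² = 39710 MeV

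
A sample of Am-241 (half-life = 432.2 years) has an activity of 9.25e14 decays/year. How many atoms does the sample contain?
N = A/λ = 5.768e17 atoms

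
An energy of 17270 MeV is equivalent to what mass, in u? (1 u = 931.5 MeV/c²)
m = E/c² = 18.54 u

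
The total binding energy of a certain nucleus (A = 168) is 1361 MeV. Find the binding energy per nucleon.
B.E./A = 1361/168 = 8.101 MeV/nucleon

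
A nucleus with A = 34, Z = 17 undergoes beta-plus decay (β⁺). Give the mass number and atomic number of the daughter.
Daughter: A = 34, Z = 16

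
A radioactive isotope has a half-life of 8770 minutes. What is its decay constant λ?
λ = ln(2)/t½ = 7.904e-5 minute⁻¹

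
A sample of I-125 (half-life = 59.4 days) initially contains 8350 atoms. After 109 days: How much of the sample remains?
N = N₀(1/2)^(t/t½) = 2340 atoms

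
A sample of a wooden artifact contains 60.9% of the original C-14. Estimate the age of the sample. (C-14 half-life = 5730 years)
Age = t½ × log₂(1/ratio) = 4100 years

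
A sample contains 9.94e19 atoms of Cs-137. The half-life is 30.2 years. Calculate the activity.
A = λN = 2.281e18 decays/year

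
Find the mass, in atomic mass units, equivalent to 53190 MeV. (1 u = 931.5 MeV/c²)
m = E/c² = 57.1 u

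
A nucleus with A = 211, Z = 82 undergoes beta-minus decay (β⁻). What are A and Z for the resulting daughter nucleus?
Daughter: A = 211, Z = 83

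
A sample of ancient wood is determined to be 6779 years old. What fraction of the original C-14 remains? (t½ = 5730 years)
N/N₀ = (1/2)^(t/t½) = 0.4404 = 44%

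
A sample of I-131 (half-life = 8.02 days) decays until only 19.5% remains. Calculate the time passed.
t = t½ × log₂(N₀/N) = 18.91 days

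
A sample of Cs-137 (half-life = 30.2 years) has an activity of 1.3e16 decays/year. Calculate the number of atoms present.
N = A/λ = 5.664e17 atoms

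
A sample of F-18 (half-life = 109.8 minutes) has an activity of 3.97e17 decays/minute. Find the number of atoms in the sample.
N = A/λ = 6.289e19 atoms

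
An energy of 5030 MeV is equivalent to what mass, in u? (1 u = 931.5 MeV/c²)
m = E/c² = 5.4 u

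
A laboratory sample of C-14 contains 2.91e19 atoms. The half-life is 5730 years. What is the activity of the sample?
A = λN = 3.52e15 decays/year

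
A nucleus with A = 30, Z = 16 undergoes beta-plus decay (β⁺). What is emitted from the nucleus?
β⁺: positron (e⁺) + neutrino (νₑ)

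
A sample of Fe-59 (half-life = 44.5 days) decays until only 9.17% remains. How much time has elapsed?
t = t½ × log₂(N₀/N) = 153.4 days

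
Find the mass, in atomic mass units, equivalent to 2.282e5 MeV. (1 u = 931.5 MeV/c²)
m = E/c² = 245 u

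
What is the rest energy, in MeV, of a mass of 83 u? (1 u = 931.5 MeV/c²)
E = mc² = 77310 MeV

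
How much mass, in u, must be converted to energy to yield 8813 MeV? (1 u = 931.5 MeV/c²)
m = E/c² = 9.461 u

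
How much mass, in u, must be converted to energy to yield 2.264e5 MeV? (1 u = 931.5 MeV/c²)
m = E/c² = 243 u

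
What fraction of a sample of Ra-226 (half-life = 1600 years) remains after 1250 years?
N/N₀ = (1/2)^(t/t½) = 0.5819 = 58.2%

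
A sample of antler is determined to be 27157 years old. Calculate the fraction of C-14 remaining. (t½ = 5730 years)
N/N₀ = (1/2)^(t/t½) = 0.03744 = 3.74%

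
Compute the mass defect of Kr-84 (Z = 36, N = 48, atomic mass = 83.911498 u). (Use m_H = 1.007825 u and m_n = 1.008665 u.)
Δm = Z·m_H + N·m_n − M = 0.7861 u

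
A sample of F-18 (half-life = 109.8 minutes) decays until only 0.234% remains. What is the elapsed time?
t = t½ × log₂(N₀/N) = 959.6 minutes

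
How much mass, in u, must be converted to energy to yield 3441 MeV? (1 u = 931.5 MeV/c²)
m = E/c² = 3.694 u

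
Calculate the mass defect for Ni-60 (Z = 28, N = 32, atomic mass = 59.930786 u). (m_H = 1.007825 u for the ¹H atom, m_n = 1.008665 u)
Δm = Z·m_H + N·m_n − M = 0.5656 u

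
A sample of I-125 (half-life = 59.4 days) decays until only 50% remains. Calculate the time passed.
t = t½ × log₂(N₀/N) = 59.4 days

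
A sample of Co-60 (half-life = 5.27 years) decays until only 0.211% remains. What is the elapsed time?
t = t½ × log₂(N₀/N) = 46.84 years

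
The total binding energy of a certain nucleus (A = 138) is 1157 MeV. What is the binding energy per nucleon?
B.E./A = 1157/138 = 8.384 MeV/nucleon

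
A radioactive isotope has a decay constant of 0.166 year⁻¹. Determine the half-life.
t½ = ln(2)/λ = 4.176 years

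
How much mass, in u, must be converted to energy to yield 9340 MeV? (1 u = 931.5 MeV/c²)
m = E/c² = 10.03 u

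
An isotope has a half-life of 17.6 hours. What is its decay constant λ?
λ = ln(2)/t½ = 0.03938 hour⁻¹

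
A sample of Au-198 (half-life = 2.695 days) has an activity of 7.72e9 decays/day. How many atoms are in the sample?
N = A/λ = 3.002e10 atoms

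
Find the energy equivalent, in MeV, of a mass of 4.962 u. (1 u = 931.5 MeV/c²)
E = mc² = 4622 MeV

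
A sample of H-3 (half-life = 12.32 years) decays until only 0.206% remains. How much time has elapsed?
t = t½ × log₂(N₀/N) = 109.9 years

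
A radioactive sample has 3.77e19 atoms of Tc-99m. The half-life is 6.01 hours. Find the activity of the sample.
A = λN = 4.348e18 decays/hour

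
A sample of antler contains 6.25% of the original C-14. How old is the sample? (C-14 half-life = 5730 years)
Age = t½ × log₂(1/ratio) = 22920 years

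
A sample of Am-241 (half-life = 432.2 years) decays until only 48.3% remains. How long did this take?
t = t½ × log₂(N₀/N) = 453.8 years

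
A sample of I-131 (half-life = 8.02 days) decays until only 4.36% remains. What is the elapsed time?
t = t½ × log₂(N₀/N) = 36.25 days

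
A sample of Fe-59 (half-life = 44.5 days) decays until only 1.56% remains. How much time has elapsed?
t = t½ × log₂(N₀/N) = 267.1 days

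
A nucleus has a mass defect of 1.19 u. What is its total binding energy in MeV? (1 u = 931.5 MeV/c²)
B.E. = Δm × 931.5 = 1108 MeV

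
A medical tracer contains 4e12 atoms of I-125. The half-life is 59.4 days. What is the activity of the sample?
A = λN = 4.668e10 decays/day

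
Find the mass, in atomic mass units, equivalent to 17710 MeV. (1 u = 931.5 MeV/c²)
m = E/c² = 19.01 u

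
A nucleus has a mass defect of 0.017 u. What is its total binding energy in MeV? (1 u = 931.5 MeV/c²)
B.E. = Δm × 931.5 = 15.84 MeV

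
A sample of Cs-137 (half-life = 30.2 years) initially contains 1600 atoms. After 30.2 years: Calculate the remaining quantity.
N = N₀(1/2)^(t/t½) = 800 atoms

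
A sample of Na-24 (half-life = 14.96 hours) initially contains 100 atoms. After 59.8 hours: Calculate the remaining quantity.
N = N₀(1/2)^(t/t½) = 6.262 atoms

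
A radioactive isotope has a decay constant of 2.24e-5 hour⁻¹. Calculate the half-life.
t½ = ln(2)/λ = 30940 hours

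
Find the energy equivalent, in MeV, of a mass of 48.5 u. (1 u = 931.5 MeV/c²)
E = mc² = 45180 MeV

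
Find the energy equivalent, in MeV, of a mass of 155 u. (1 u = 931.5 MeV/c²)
E = mc² = 1.444e5 MeV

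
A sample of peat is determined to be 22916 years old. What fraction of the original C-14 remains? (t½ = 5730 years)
N/N₀ = (1/2)^(t/t½) = 0.06253 = 6.25%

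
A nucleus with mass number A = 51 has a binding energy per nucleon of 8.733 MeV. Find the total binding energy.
B.E. = 8.733 × 51 = 445.4 MeV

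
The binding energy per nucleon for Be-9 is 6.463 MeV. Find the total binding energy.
B.E. = 6.463 × 9 = 58.17 MeV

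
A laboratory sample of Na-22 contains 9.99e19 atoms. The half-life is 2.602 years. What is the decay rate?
A = λN = 2.661e19 decays/year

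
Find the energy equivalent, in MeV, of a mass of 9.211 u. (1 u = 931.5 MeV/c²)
E = mc² = 8580 MeV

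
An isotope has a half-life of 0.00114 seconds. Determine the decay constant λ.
λ = ln(2)/t½ = 608 second⁻¹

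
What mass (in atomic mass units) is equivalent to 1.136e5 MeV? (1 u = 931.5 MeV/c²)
m = E/c² = 122 u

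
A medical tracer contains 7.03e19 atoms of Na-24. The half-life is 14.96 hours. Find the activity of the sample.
A = λN = 3.257e18 decays/hour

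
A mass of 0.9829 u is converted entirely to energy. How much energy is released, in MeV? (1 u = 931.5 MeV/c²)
E = mc² = 915.6 MeV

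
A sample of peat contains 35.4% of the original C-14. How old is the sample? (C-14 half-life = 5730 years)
Age = t½ × log₂(1/ratio) = 8585 years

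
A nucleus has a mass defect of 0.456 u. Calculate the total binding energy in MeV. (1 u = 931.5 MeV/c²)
B.E. = Δm × 931.5 = 424.8 MeV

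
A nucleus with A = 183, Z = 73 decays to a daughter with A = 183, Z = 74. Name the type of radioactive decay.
ΔA = 0, ΔZ = +1 ⇒ beta-minus decay (β⁻)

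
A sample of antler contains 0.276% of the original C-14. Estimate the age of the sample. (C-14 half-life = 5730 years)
Age = t½ × log₂(1/ratio) = 48710 years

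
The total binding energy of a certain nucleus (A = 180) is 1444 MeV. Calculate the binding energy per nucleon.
B.E./A = 1444/180 = 8.022 MeV/nucleon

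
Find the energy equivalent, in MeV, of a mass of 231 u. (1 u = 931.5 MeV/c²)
E = mc² = 2.152e5 MeV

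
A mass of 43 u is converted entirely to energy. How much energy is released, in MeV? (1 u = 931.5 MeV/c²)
E = mc² = 40050 MeV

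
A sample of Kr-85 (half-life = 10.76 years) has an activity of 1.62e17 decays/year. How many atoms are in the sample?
N = A/λ = 2.515e18 atoms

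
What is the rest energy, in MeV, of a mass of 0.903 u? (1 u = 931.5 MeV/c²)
E = mc² = 841.1 MeV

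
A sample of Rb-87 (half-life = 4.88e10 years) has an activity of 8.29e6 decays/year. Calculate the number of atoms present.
N = A/λ = 5.836e17 atoms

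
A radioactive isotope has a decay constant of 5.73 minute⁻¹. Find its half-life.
t½ = ln(2)/λ = 0.121 minutes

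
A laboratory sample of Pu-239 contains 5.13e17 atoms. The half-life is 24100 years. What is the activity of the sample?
A = λN = 1.475e13 decays/year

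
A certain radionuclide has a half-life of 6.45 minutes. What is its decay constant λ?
λ = ln(2)/t½ = 0.1075 minute⁻¹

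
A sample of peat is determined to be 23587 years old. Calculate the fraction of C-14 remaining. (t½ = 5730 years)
N/N₀ = (1/2)^(t/t½) = 0.05766 = 5.77%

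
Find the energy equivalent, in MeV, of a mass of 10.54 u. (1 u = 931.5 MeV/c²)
E = mc² = 9818 MeV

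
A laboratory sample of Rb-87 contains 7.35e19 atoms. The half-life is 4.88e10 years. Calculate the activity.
A = λN = 1.044e9 decays/year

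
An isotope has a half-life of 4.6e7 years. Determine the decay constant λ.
λ = ln(2)/t½ = 1.507e-8 year⁻¹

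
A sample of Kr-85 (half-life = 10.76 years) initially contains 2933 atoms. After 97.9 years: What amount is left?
N = N₀(1/2)^(t/t½) = 5.35 atoms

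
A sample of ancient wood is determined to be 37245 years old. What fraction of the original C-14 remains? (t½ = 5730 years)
N/N₀ = (1/2)^(t/t½) = 0.01105 = 1.1%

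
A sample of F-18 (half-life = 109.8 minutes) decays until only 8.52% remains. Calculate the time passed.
t = t½ × log₂(N₀/N) = 390.1 minutes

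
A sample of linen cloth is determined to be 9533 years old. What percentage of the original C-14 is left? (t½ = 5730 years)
N/N₀ = (1/2)^(t/t½) = 0.3156 = 31.6%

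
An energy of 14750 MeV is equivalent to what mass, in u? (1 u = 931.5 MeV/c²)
m = E/c² = 15.83 u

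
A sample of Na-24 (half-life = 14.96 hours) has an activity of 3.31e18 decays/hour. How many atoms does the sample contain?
N = A/λ = 7.144e19 atoms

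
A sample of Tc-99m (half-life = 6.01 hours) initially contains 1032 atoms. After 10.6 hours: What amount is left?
N = N₀(1/2)^(t/t½) = 303.9 atoms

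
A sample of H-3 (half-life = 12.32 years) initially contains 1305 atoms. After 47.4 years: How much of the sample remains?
N = N₀(1/2)^(t/t½) = 90.66 atoms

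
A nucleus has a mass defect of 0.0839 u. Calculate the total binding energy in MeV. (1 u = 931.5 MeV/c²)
B.E. = Δm × 931.5 = 78.15 MeV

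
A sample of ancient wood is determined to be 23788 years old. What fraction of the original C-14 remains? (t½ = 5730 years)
N/N₀ = (1/2)^(t/t½) = 0.05627 = 5.63%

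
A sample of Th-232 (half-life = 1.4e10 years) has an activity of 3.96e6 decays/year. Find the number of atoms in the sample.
N = A/λ = 7.998e16 atoms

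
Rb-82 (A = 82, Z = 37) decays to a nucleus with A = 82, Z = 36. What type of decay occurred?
ΔA = 0, ΔZ = -1 ⇒ beta-plus decay (β⁺) or electron capture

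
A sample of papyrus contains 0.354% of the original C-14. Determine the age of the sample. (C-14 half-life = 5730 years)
Age = t½ × log₂(1/ratio) = 46650 years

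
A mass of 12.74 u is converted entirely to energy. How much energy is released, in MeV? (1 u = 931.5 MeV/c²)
E = mc² = 11870 MeV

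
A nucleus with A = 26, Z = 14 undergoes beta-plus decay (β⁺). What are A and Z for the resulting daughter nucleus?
Daughter: A = 26, Z = 13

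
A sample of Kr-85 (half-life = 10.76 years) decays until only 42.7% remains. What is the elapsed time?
t = t½ × log₂(N₀/N) = 13.21 years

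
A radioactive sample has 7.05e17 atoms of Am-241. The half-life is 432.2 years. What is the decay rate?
A = λN = 1.131e15 decays/year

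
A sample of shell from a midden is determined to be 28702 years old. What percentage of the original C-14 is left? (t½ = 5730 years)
N/N₀ = (1/2)^(t/t½) = 0.03105 = 3.11%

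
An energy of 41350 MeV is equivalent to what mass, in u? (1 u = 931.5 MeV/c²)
m = E/c² = 44.39 u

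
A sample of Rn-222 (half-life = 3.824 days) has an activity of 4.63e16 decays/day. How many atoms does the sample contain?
N = A/λ = 2.554e17 atoms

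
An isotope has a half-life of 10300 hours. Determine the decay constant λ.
λ = ln(2)/t½ = 6.73e-5 hour⁻¹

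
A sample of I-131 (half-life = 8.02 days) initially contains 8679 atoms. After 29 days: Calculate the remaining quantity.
N = N₀(1/2)^(t/t½) = 707.9 atoms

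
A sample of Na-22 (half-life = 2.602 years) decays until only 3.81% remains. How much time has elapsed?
t = t½ × log₂(N₀/N) = 12.27 years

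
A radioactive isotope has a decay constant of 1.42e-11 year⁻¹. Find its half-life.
t½ = ln(2)/λ = 4.881e10 years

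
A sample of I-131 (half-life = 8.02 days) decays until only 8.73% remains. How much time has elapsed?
t = t½ × log₂(N₀/N) = 28.21 days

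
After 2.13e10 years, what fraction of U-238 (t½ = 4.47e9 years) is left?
N/N₀ = (1/2)^(t/t½) = 0.03678 = 3.68%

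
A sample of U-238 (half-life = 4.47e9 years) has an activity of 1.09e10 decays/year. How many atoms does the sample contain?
N = A/λ = 7.029e19 atoms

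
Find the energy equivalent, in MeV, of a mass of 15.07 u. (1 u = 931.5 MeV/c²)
E = mc² = 14040 MeV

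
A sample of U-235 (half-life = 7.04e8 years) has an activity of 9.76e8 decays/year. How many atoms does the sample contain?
N = A/λ = 9.913e17 atoms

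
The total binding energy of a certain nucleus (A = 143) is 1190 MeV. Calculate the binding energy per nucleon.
B.E./A = 1190/143 = 8.322 MeV/nucleon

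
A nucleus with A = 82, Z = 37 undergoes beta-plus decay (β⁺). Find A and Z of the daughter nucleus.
Daughter: A = 82, Z = 36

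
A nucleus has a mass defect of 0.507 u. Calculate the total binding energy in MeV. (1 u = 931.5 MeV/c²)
B.E. = Δm × 931.5 = 472.3 MeV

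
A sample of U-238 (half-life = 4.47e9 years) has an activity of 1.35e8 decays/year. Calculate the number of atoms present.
N = A/λ = 8.706e17 atoms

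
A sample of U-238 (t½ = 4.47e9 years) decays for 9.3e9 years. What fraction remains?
N/N₀ = (1/2)^(t/t½) = 0.2364 = 23.6%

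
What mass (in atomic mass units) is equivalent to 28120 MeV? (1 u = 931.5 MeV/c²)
m = E/c² = 30.19 u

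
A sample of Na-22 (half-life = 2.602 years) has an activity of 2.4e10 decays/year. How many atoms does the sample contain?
N = A/λ = 9.009e10 atoms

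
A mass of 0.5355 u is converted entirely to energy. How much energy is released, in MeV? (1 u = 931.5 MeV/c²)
E = mc² = 498.8 MeV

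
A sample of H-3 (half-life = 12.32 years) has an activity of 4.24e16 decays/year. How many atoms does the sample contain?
N = A/λ = 7.536e17 atoms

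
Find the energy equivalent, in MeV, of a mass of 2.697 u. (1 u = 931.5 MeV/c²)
E = mc² = 2512 MeV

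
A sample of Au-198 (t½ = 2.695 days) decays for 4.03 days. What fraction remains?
N/N₀ = (1/2)^(t/t½) = 0.3547 = 35.5%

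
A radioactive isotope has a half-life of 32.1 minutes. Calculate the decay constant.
λ = ln(2)/t½ = 0.02159 minute⁻¹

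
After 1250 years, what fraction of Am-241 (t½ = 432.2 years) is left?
N/N₀ = (1/2)^(t/t½) = 0.1347 = 13.5%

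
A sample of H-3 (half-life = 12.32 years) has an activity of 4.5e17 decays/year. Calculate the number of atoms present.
N = A/λ = 7.998e18 atoms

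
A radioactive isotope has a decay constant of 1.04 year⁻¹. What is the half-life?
t½ = ln(2)/λ = 0.6665 years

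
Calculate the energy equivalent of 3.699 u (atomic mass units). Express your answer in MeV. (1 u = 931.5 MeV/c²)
E = mc² = 3446 MeV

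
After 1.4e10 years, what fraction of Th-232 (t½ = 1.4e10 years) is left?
N/N₀ = (1/2)^(t/t½) = 0.5 = 50%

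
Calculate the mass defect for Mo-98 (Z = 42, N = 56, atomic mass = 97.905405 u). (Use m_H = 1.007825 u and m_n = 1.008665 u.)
Δm = Z·m_H + N·m_n − M = 0.9085 u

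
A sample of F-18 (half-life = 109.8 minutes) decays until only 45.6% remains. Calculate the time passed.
t = t½ × log₂(N₀/N) = 124.4 minutes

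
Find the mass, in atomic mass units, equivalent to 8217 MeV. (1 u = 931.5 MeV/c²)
m = E/c² = 8.821 u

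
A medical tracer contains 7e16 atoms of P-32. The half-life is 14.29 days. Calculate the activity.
A = λN = 3.395e15 decays/day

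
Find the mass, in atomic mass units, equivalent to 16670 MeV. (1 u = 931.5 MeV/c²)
m = E/c² = 17.9 u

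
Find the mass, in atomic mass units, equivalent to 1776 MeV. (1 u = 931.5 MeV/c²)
m = E/c² = 1.907 u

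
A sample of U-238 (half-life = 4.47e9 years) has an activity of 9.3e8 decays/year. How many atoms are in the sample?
N = A/λ = 5.997e18 atoms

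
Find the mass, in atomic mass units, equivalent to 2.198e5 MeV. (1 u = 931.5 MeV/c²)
m = E/c² = 236 u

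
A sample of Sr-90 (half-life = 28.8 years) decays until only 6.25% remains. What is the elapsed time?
t = t½ × log₂(N₀/N) = 115.2 years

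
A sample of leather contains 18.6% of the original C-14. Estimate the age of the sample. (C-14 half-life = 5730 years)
Age = t½ × log₂(1/ratio) = 13900 years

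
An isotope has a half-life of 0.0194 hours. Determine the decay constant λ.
λ = ln(2)/t½ = 35.73 hour⁻¹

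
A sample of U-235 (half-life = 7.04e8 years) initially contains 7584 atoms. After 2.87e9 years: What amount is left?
N = N₀(1/2)^(t/t½) = 449.5 atoms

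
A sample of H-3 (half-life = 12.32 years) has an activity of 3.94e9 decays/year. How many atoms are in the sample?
N = A/λ = 7.003e10 atoms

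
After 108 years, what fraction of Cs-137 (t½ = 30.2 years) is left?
N/N₀ = (1/2)^(t/t½) = 0.08384 = 8.38%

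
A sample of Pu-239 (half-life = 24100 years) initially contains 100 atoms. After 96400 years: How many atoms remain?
N = N₀(1/2)^(t/t½) = 6.25 atoms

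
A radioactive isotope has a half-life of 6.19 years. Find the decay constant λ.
λ = ln(2)/t½ = 0.112 year⁻¹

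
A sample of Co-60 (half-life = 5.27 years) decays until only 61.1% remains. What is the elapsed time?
t = t½ × log₂(N₀/N) = 3.746 years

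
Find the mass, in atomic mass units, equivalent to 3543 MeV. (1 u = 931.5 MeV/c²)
m = E/c² = 3.804 u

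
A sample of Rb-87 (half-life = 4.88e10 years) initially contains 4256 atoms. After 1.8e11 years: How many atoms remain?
N = N₀(1/2)^(t/t½) = 330.1 atoms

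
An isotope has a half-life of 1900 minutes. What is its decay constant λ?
λ = ln(2)/t½ = 3.648e-4 minute⁻¹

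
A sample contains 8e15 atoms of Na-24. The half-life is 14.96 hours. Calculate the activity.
A = λN = 3.707e14 decays/hour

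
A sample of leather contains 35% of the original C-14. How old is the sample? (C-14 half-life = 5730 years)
Age = t½ × log₂(1/ratio) = 8679 years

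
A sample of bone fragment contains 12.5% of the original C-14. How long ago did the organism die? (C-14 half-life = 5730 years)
Age = t½ × log₂(1/ratio) = 17190 years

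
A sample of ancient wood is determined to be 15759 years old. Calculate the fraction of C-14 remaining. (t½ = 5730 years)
N/N₀ = (1/2)^(t/t½) = 0.1486 = 14.9%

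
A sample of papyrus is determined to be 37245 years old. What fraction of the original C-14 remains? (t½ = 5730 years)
N/N₀ = (1/2)^(t/t½) = 0.01105 = 1.1%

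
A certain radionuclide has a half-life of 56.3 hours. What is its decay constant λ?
λ = ln(2)/t½ = 0.01231 hour⁻¹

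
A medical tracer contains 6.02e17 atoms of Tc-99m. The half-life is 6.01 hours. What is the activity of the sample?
A = λN = 6.943e16 decays/hour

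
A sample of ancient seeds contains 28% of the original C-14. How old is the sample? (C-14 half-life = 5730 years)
Age = t½ × log₂(1/ratio) = 10520 years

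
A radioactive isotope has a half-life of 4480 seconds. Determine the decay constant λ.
λ = ln(2)/t½ = 1.547e-4 second⁻¹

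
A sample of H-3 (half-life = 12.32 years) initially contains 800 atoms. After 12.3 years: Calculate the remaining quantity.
N = N₀(1/2)^(t/t½) = 400.5 atoms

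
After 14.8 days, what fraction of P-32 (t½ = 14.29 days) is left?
N/N₀ = (1/2)^(t/t½) = 0.4878 = 48.8%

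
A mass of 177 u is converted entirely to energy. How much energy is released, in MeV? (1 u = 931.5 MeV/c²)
E = mc² = 1.649e5 MeV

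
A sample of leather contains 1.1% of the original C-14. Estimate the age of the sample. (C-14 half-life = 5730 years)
Age = t½ × log₂(1/ratio) = 37280 years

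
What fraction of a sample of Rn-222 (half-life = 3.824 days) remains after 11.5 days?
N/N₀ = (1/2)^(t/t½) = 0.1244 = 12.4%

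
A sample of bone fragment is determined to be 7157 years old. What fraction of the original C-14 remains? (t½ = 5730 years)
N/N₀ = (1/2)^(t/t½) = 0.4207 = 42.1%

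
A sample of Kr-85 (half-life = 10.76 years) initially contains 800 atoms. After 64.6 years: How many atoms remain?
N = N₀(1/2)^(t/t½) = 12.47 atoms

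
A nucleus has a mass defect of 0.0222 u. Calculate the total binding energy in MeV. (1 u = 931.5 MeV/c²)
B.E. = Δm × 931.5 = 20.68 MeV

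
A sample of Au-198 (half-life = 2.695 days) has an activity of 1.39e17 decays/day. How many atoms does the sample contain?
N = A/λ = 5.404e17 atoms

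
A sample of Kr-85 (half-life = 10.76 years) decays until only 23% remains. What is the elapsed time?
t = t½ × log₂(N₀/N) = 22.81 years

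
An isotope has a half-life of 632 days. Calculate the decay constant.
λ = ln(2)/t½ = 0.001097 day⁻¹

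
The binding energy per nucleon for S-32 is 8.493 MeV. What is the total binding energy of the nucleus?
B.E. = 8.493 × 32 = 271.8 MeV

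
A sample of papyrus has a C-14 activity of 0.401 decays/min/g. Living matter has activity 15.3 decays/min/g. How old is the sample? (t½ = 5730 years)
Age = t½ × log₂(A₀/A) = 30100 years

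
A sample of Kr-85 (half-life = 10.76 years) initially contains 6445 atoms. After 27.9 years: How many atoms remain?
N = N₀(1/2)^(t/t½) = 1068 atoms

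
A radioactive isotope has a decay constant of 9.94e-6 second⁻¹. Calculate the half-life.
t½ = ln(2)/λ = 69730 seconds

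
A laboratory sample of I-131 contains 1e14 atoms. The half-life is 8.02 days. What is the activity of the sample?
A = λN = 8.643e12 decays/day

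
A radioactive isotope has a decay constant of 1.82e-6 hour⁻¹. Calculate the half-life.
t½ = ln(2)/λ = 3.809e5 hours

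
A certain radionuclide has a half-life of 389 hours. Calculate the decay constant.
λ = ln(2)/t½ = 0.001782 hour⁻¹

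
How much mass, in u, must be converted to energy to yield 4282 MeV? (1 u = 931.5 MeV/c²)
m = E/c² = 4.597 u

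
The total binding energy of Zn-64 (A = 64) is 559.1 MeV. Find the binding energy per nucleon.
B.E./A = 559.1/64 = 8.736 MeV/nucleon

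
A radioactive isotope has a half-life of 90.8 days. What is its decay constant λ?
λ = ln(2)/t½ = 0.007634 day⁻¹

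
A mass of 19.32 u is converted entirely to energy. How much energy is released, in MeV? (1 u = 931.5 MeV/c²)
E = mc² = 18000 MeV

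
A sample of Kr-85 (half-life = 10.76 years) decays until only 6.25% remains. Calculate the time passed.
t = t½ × log₂(N₀/N) = 43.04 years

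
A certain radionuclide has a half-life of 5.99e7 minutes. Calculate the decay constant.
λ = ln(2)/t½ = 1.157e-8 minute⁻¹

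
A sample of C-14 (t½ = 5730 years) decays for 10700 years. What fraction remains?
N/N₀ = (1/2)^(t/t½) = 0.2741 = 27.4%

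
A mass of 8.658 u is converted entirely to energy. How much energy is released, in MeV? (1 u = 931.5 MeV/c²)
E = mc² = 8065 MeV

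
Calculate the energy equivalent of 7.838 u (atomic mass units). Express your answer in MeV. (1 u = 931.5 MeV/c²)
E = mc² = 7301 MeV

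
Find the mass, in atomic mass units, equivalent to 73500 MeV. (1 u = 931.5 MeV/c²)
m = E/c² = 78.9 u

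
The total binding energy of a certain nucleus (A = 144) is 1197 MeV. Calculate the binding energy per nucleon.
B.E./A = 1197/144 = 8.312 MeV/nucleon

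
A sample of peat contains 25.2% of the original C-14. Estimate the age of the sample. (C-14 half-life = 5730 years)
Age = t½ × log₂(1/ratio) = 11390 years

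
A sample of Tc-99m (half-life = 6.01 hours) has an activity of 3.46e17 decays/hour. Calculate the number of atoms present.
N = A/λ = 3e18 atoms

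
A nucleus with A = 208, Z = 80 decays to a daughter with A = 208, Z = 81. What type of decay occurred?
ΔA = 0, ΔZ = +1 ⇒ beta-minus decay (β⁻)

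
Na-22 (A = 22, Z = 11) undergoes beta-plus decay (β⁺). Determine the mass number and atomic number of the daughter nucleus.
Daughter: A = 22, Z = 10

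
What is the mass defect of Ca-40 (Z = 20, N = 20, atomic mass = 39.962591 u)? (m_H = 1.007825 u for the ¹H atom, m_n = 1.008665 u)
Δm = Z·m_H + N·m_n − M = 0.3672 u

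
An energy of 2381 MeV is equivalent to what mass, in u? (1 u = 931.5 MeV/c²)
m = E/c² = 2.556 u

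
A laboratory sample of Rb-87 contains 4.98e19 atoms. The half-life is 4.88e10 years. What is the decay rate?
A = λN = 7.074e8 decays/year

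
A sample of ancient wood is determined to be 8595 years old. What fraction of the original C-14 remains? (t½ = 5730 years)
N/N₀ = (1/2)^(t/t½) = 0.3536 = 35.4%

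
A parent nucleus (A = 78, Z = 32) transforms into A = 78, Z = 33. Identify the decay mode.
ΔA = 0, ΔZ = +1 ⇒ beta-minus decay (β⁻)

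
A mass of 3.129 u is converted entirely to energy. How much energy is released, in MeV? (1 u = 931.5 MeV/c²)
E = mc² = 2915 MeV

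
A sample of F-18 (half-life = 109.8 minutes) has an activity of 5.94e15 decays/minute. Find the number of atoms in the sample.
N = A/λ = 9.409e17 atoms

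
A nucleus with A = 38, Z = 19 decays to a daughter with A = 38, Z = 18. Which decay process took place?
ΔA = 0, ΔZ = -1 ⇒ beta-plus decay (β⁺) or electron capture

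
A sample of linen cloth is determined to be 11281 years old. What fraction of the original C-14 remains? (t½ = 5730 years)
N/N₀ = (1/2)^(t/t½) = 0.2555 = 25.5%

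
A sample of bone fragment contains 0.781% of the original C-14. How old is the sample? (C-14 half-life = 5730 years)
Age = t½ × log₂(1/ratio) = 40110 years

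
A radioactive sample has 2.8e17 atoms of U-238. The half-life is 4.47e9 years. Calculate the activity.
A = λN = 4.342e7 decays/year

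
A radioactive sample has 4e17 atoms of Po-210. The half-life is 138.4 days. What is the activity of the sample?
A = λN = 2.003e15 decays/day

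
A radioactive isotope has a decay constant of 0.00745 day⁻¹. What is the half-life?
t½ = ln(2)/λ = 93.04 days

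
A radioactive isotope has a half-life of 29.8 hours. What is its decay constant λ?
λ = ln(2)/t½ = 0.02326 hour⁻¹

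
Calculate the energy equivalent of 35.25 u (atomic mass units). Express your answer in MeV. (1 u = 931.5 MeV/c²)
E = mc² = 32840 MeV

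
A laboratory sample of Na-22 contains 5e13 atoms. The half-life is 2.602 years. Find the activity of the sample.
A = λN = 1.332e13 decays/year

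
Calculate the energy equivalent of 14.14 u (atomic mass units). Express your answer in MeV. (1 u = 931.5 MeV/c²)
E = mc² = 13170 MeV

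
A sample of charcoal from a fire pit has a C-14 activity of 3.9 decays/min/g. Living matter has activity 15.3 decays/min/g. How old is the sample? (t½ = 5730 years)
Age = t½ × log₂(A₀/A) = 11300 years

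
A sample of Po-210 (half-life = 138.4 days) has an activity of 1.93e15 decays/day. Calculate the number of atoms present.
N = A/λ = 3.854e17 atoms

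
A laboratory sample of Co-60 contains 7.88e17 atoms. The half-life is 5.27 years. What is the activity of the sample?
A = λN = 1.036e17 decays/year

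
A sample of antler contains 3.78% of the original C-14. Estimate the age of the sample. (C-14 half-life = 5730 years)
Age = t½ × log₂(1/ratio) = 27080 years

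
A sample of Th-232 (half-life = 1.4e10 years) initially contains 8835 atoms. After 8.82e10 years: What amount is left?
N = N₀(1/2)^(t/t½) = 112.1 atoms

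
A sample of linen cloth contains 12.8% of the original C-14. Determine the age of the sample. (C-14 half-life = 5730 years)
Age = t½ × log₂(1/ratio) = 16990 years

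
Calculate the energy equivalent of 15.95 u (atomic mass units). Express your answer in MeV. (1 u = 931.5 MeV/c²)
E = mc² = 14860 MeV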